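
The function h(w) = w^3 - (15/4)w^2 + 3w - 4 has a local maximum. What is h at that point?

-53/16

Critical points: h'(w) = 3w^2 - (15/2)w + 3 vanishes at w = 1/2, 2.
h''(w) = 6w - 15/2. h''(1/2) = -9/2 < 0 ⇒ local maximum; h''(2) = 9/2 > 0 ⇒ local minimum.
So the local maximum value is h(1/2) = -53/16.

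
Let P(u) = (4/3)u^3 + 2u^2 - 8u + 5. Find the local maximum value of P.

55/3

P'(u) = 4u^2 + 4u - 8. Setting P'(u) = 0 gives u ∈ {-2, 1}.
Second-derivative test with P''(u) = 8u + 4: P''(-2) = -12 < 0 ⇒ local maximum; P''(1) = 12 > 0 ⇒ local minimum.
The local maximum is P(-2) = 55/3.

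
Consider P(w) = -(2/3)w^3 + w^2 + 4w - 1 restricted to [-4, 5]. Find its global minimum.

-118/3

The derivative is -2w^2 + 2w + 4, which vanishes at w = -1 and w = 2.
Evaluating at the critical points and endpoints: P(-4) = 125/3; P(-1) = -10/3; P(2) = 17/3; P(5) = -118/3.
So the minimum is P(5) = -118/3.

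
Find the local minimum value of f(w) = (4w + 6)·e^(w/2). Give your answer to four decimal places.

-1.3902

Differentiating with the product rule gives f'(w) = (2w + 7)·e^(w/2). Since e^(w/2) > 0, the only critical point is w = -7/2.
f''(-7/2) has the same sign as 2 > 0, so this is a local minimum.
f(-7/2) = (-8)·e^(-7/4) ≈ -1.3902.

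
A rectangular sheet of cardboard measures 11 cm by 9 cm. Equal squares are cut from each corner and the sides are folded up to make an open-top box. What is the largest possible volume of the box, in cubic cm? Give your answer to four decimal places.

72.4198

With cut size x, the volume is V(x) = x(11 − 2x)(9 − 2x) for 0 < x < 4.5.
V'(x) = 12x^2 − 80x + 99. Setting V'(x) = 0 gives x ≈ 1.6419 (the root in (0, 4.5)).
V''(x) = 24x − 80 is negative there, so this is the maximum; V ≈ 72.4198.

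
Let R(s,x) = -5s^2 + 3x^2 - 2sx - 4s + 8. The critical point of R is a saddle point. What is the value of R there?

∂R/∂s = -10s - 2x - 4 = 0 and ∂R/∂x = -2s + 6x = 0, so (s, x) = (-3/8, -1/8).
The Hessian has R_{ss} = -10, R_{xx} = 6, R_{sx} = -2, giving D = -64 < 0, so the point is a saddle point.
R(-3/8, -1/8) = 35/4.

35/4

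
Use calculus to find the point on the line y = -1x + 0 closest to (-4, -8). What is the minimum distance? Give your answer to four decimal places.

8.4853

Minimize D(x)^2 = (x + 4)^2 + (-x + 8)^2.
d/dx[D^2] = 2(x + 4) + 2·(-1)·(-x + 8) = 0 ⇒ x = 2.
Then y = -2 and the distance is √(72) ≈ 8.4853.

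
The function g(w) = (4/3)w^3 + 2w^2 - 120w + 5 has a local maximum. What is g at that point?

509

g'(w) = 4w^2 + 4w - 120. Setting g'(w) = 0 gives w ∈ {-6, 5}.
g''(w) = 8w + 4. g''(-6) = -44 < 0 ⇒ local maximum; g''(5) = 44 > 0 ⇒ local minimum.
Thus g has its local maximum at w = -6, with value 509.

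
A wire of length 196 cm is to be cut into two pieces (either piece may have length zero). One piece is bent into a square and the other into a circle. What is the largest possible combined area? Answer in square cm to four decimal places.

3057.0481

Let x be the length used for the square. Square side x/4; circle radius (196−x)/(2π).
A(x) = (x/4)² + π·((196−x)/(2π))² = x²/16 + (196−x)²/(4π) for 0 ≤ x ≤ 196. A'(x) = x/8 − (196−x)/(2π) = 0 gives x = 4·196/(π+4) ≈ 109.7794.
A'' > 0, so the interior critical point is a minimum; the maximum is at an endpoint. A(0) = 3057.0481 and A(196) = 2401.0000, so the largest area is 3057.0481.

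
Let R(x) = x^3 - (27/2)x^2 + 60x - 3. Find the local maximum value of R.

Critical points: R'(x) = 3x^2 - 27x + 60 vanishes at x = 4, 5.
R''(x) = 6x - 27. R''(4) = -3 < 0 ⇒ local maximum; R''(5) = 3 > 0 ⇒ local minimum.
The local maximum is R(4) = 85.

85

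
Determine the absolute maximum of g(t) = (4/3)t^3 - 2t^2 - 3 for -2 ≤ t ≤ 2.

Differentiating, g'(t) = 4t^2 - 4t; which vanishes at t = 0 and t = 1.
Compare values at every candidate in [-2, 2]: g(-2) = -65/3,  g(0) = -3,  g(1) = -11/3,  g(2) = -1/3.
Hence the absolute maximum is -1/3 at t = 2.

-1/3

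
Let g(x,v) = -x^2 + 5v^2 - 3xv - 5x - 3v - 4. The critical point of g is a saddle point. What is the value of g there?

∂g/∂x = -2x - 3v - 5 = 0 and ∂g/∂v = -3x + 10v - 3 = 0, so (x, v) = (-59/29, -9/29).
The Hessian has g_{xx} = -2, g_{vv} = 10, g_{xv} = -3, giving D = -29 < 0, so the point is a saddle point.
g(-59/29, -9/29) = 45/29.

45/29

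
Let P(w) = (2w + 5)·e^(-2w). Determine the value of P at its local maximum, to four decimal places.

By the product rule, P'(w) = (-4w - 8)·e^(-2w). Since e^(-2w) > 0, the only critical point is w = -2.
P''(-2) has the same sign as -4 < 0, so this is a local maximum.
P(-2) = (1)·e^(4) ≈ 54.5982.

54.5982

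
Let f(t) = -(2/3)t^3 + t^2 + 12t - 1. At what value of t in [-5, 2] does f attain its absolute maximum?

Differentiating, f'(t) = -2t^2 + 2t + 12; whose only zero in [-5, 2] is t = -2.
Evaluating at the critical points and endpoints: f(-5) = 142/3,  f(-2) = -47/3,  f(2) = 65/3.
The maximum over the interval is 142/3, attained at t = -5.

-5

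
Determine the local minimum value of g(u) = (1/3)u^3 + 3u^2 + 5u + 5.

8/3

Critical points: g'(u) = u^2 + 6u + 5 vanishes at u = -5, -1.
Second-derivative test with g''(u) = 2u + 6: g''(-5) = -4 < 0 ⇒ local maximum; g''(-1) = 4 > 0 ⇒ local minimum.
Thus g has its local minimum at u = -1, with value 8/3.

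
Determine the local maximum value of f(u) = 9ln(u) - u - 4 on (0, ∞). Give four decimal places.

6.7750

f'(u) = 9/u − 1 = 0 gives u = 9.
f''(u) = -9/u², which is negative for u > 0, so this is a local maximum.
f(9) = 9·ln(9) - 9 - 4 ≈ 6.7750.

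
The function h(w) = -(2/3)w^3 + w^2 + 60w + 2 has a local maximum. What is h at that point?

254

h'(w) = -2w^2 + 2w + 60 = 0 at w = -5, 6.
h''(w) = -4w + 2. h''(-5) = 22 > 0 ⇒ local minimum; h''(6) = -22 < 0 ⇒ local maximum.
The local maximum is h(6) = 254.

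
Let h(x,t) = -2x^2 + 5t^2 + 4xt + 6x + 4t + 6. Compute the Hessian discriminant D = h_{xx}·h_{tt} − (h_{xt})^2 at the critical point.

-56

∂h/∂x = -4x + 4t + 6 = 0 and ∂h/∂t = 4x + 10t + 4 = 0, so (x, t) = (11/14, -5/7).
The Hessian has h_{xx} = -4, h_{tt} = 10, h_{xt} = 4, giving D = -56 < 0, so the point is a saddle point.
D = (-4)·(10) − (4)^2 = -56.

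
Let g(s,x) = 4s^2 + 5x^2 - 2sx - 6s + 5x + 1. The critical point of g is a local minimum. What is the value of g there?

-36/19

∂g/∂s = 8s - 2x - 6 = 0 and ∂g/∂x = -2s + 10x + 5 = 0, so (s, x) = (25/38, -7/19).
The Hessian has g_{ss} = 8, g_{xx} = 10, g_{sx} = -2, giving D = 76 > 0 with g_{ss} > 0, so the point is a local minimum.
g(25/38, -7/19) = -36/19.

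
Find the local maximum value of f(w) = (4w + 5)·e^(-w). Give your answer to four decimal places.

5.1361

By the product rule, f'(w) = (-4w - 1)·e^(-w). Since e^(-w) > 0, the only critical point is w = -1/4.
f''(-1/4) has the same sign as -4 < 0, so this is a local maximum.
f(-1/4) = (4)·e^(1/4) ≈ 5.1361.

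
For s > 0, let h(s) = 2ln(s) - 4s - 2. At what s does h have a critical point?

1/2

h'(s) = 2/s − 4 = 0 gives s = 1/2.
h''(s) = -2/s², which is negative for s > 0, so this is a local maximum.
h(1/2) = 2·ln(1/2) - 2 - 2 ≈ -5.3863.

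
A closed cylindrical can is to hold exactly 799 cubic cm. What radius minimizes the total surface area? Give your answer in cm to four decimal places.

5.0287

With radius r and height h, πr²h = 799 so h = 799/(πr²), and S(r) = 2πr² + 2πrh = 2πr² + 2·799/r.
S'(r) = 4πr − 2·799/r² = 0 ⇒ r³ = 799/(2π), so r ≈ 5.0287 and h = 2r ≈ 10.0574.
S''(r) = 4π + 4·799/r³ > 0, so this is the minimum; S ≈ 476.6640.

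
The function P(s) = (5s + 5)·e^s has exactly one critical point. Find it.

-2

Differentiating with the product rule gives P'(s) = (5s + 10)·e^s. Since e^s > 0, the only critical point is s = -2.
P''(-2) has the same sign as 5 > 0, so this is a local minimum.
P(-2) = (-5)·e^(-2) ≈ -0.6767.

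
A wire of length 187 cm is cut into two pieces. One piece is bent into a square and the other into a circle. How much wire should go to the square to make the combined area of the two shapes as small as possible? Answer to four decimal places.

Let x be the length used for the square. Square side x/4; circle radius (187−x)/(2π).
A(x) = (x/4)² + π·((187−x)/(2π))² = x²/16 + (187−x)²/(4π) for 0 ≤ x ≤ 187. A'(x) = x/8 − (187−x)/(2π) = 0 gives x = 4·187/(π+4) ≈ 104.7385.
A'' = 1/8 + 1/(2π) > 0, so this gives the minimum combined area; x ≈ 104.7385 cm to the square.

104.7385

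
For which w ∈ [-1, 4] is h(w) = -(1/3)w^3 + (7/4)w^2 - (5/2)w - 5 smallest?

h'(w) = -w^2 + (7/2)w - 5/2, which vanishes at w = 1 and w = 5/2.
Compare values at every candidate in [-1, 4]: h(-1) = -5/12,  h(1) = -73/12,  h(5/2) = -265/48,  h(4) = -25/3.
The minimum over the interval is -25/3, attained at w = 4.

4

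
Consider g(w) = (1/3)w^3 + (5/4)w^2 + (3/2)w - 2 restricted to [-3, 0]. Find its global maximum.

g'(w) = w^2 + (5/2)w + 3/2, which vanishes at w = -3/2 and w = -1.
Evaluating at the critical points and endpoints: g(-3) = -17/4; g(-3/2) = -41/16; g(-1) = -31/12; g(0) = -2.
Hence the absolute maximum is -2 at w = 0.

-2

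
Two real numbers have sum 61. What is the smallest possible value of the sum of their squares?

With a + b = 61, a^2 + b^2 = a^2 + (61 − a)^2.
The derivative 2a − 2(61 − a) = 4a − 122 vanishes at a = 61/2; second derivative 4 > 0, a minimum.
The minimum is 2·(61/2)^2 = 3721/2.

3721/2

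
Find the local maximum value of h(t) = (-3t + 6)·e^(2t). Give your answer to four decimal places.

Differentiating with the product rule gives h'(t) = (-6t + 9)·e^(2t). Since e^(2t) > 0, the only critical point is t = 3/2.
h''(3/2) has the same sign as -6 < 0, so this is a local maximum.
h(3/2) = (3/2)·e^(3) ≈ 30.1283.

30.1283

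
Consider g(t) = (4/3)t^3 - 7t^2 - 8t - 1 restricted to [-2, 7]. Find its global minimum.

-179/3

Differentiating, g'(t) = 4t^2 - 14t - 8; which vanishes at t = -1/2 and t = 4.
Evaluating at the critical points and endpoints: g(-2) = -71/3; g(-1/2) = 13/12; g(4) = -179/3; g(7) = 172/3.
The minimum over the interval is -179/3, attained at t = 4.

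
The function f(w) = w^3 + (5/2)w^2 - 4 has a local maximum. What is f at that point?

f'(w) = 3w^2 + 5w. Setting f'(w) = 0 gives w ∈ {-5/3, 0}.
f''(w) = 6w + 5. f''(-5/3) = -5 < 0 ⇒ local maximum; f''(0) = 5 > 0 ⇒ local minimum.
Thus f has its local maximum at w = -5/3, with value -91/54.

-91/54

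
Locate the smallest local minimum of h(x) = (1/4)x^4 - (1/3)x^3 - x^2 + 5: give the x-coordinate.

2

h'(x) = x^3 - x^2 - 2x = 0 at x = -1, 0, 2.
h''(x) = 3x^2 - 2x - 2. h''(-1) = 3 > 0 ⇒ local minimum; h''(0) = -2 < 0 ⇒ local maximum; h''(2) = 6 > 0 ⇒ local minimum.
The smallest local minimum is h(2) = 7/3.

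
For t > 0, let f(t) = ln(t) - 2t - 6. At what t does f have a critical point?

f'(t) = 1/t − 2 = 0 gives t = 1/2.
f''(t) = -1/t², which is negative for t > 0, so this is a local maximum.
f(1/2) = 1·ln(1/2) - 1 - 6 ≈ -7.6931.

1/2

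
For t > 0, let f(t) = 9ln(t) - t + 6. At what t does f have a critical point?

9

f'(t) = 9/t − 1 = 0 gives t = 9.
f''(t) = -9/t², which is negative for t > 0, so this is a local maximum.
f(9) = 9·ln(9) - 9 + 6 ≈ 16.7750.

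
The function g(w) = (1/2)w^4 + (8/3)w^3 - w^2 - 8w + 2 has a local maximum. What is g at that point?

41/6

g'(w) = 2w^3 + 8w^2 - 2w - 8 = 0 at w = -4, -1, 1.
Second-derivative test with g''(w) = 6w^2 + 16w - 2: g''(-4) = 30 > 0 ⇒ local minimum; g''(-1) = -12 < 0 ⇒ local maximum; g''(1) = 20 > 0 ⇒ local minimum.
The local maximum is g(-1) = 41/6.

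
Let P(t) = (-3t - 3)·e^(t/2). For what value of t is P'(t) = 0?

-3

By the product rule, P'(t) = (-(3/2)t - 9/2)·e^(t/2). Since e^(t/2) > 0, the only critical point is t = -3.
P''(-3) has the same sign as -3/2 < 0, so this is a local maximum.
P(-3) = (6)·e^(-3/2) ≈ 1.3388.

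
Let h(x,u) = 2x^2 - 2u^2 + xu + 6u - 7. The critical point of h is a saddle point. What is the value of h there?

-47/17

∂h/∂x = 4x + u = 0 and ∂h/∂u = x - 4u + 6 = 0, so (x, u) = (-6/17, 24/17).
The Hessian has h_{xx} = 4, h_{uu} = -4, h_{xu} = 1, giving D = -17 < 0, so the point is a saddle point.
h(-6/17, 24/17) = -47/17.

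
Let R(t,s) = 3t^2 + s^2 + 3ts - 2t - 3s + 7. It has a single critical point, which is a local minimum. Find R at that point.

∂R/∂t = 6t + 3s - 2 = 0 and ∂R/∂s = 3t + 2s - 3 = 0, so (t, s) = (-5/3, 4).
The Hessian has R_{tt} = 6, R_{ss} = 2, R_{ts} = 3, giving D = 3 > 0 with R_{tt} > 0, so the point is a local minimum.
R(-5/3, 4) = 8/3.

8/3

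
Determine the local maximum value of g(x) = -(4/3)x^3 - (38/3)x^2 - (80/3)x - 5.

g'(x) = -4x^2 - (76/3)x - 80/3 = 0 at x = -5, -4/3.
Second-derivative test with g''(x) = -8x - 76/3: g''(-5) = 44/3 > 0 ⇒ local minimum; g''(-4/3) = -44/3 < 0 ⇒ local maximum.
Thus g has its local maximum at x = -4/3, with value 907/81.

907/81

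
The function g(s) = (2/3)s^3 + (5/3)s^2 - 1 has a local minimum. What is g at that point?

g'(s) = 2s^2 + (10/3)s = 0 at s = -5/3, 0.
g''(s) = 4s + 10/3. g''(-5/3) = -10/3 < 0 ⇒ local maximum; g''(0) = 10/3 > 0 ⇒ local minimum.
The local minimum is g(0) = -1.

-1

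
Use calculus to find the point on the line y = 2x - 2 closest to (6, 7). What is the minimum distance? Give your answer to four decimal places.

1.3416

Minimize D(x)^2 = (x - 6)^2 + (2x - 9)^2.
d/dx[D^2] = 2(x - 6) + 2·2·(2x - 9) = 0 ⇒ x = 24/5.
Then y = 38/5 and the distance is √(9/5) ≈ 1.3416.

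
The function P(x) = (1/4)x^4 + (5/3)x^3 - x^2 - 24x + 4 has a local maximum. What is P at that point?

169/4

Critical points: P'(x) = x^3 + 5x^2 - 2x - 24 vanishes at x = -4, -3, 2.
P''(x) = 3x^2 + 10x - 2. P''(-4) = 6 > 0 ⇒ local minimum; P''(-3) = -5 < 0 ⇒ local maximum; P''(2) = 30 > 0 ⇒ local minimum.
The local maximum is P(-3) = 169/4.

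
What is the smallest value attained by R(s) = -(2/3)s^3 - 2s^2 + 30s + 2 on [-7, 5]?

-344/3

R'(s) = -2s^2 - 4s + 30, which vanishes at s = -5 and s = 3.
Evaluating at the critical points and endpoints: R(-7) = -232/3,  R(-5) = -344/3,  R(3) = 56,  R(5) = 56/3.
So the minimum is R(-5) = -344/3.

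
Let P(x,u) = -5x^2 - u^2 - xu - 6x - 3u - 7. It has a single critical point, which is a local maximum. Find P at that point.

-70/19

∂P/∂x = -10x - u - 6 = 0 and ∂P/∂u = -x - 2u - 3 = 0, so (x, u) = (-9/19, -24/19).
The Hessian has P_{xx} = -10, P_{uu} = -2, P_{xu} = -1, giving D = 19 > 0 with P_{xx} < 0, so the point is a local maximum.
P(-9/19, -24/19) = -70/19.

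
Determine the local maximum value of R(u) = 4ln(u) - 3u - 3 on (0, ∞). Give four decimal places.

-5.8493

R'(u) = 4/u − 3 = 0 gives u = 4/3.
R''(u) = -4/u², which is negative for u > 0, so this is a local maximum.
R(4/3) = 4·ln(4/3) - 4 - 3 ≈ -5.8493.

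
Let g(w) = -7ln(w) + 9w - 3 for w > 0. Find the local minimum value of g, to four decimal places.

5.7592

g'(w) = -7/w + 9 = 0 gives w = 7/9.
g''(w) = 7/w², which is positive for w > 0, so this is a local minimum.
g(7/9) = -7·ln(7/9) + 7 - 3 ≈ 5.7592.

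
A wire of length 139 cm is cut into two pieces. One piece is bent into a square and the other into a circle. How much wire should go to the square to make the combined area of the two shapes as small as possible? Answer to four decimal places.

77.8538

Let x be the length used for the square. Square side x/4; circle radius (139−x)/(2π).
A(x) = (x/4)² + π·((139−x)/(2π))² = x²/16 + (139−x)²/(4π) for 0 ≤ x ≤ 139. A'(x) = x/8 − (139−x)/(2π) = 0 gives x = 4·139/(π+4) ≈ 77.8538.
A'' = 1/8 + 1/(2π) > 0, so this gives the minimum combined area; x ≈ 77.8538 cm to the square.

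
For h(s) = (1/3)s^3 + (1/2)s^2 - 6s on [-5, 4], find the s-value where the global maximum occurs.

h'(s) = s^2 + s - 6, which vanishes at s = -3 and s = 2.
Candidates: h(-5) = 5/6, h(-3) = 27/2, h(2) = -22/3, h(4) = 16/3.
The maximum over the interval is 27/2, attained at s = -3.

-3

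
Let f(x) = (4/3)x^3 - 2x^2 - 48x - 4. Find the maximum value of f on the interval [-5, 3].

Differentiating, f'(x) = 4x^2 - 4x - 48; whose only zero in [-5, 3] is x = -3.
Compare values at every candidate in [-5, 3]: f(-5) = 58/3,  f(-3) = 86,  f(3) = -130.
Hence the absolute maximum is 86 at x = -3.

86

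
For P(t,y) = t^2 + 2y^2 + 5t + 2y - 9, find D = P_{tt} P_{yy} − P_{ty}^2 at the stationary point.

∂P/∂t = 2t + 5 = 0 and ∂P/∂y = 4y + 2 = 0, so (t, y) = (-5/2, -1/2).
The Hessian has P_{tt} = 2, P_{yy} = 4, P_{ty} = 0, giving D = 8 > 0 with P_{tt} > 0, so the point is a local minimum.
D = (2)·(4) − (0)^2 = 8.

8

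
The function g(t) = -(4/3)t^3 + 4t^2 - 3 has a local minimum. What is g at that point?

g'(t) = -4t^2 + 8t = 0 at t = 0, 2.
Second-derivative test with g''(t) = -8t + 8: g''(0) = 8 > 0 ⇒ local minimum; g''(2) = -8 < 0 ⇒ local maximum.
The local minimum is g(0) = -3.

-3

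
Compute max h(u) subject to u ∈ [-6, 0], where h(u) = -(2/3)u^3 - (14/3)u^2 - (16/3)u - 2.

6

Differentiating, h'(u) = -2u^2 - (28/3)u - 16/3; which vanishes at u = -4 and u = -2/3.
Candidates: h(-6) = 6, h(-4) = -38/3, h(-2/3) = -26/81, h(0) = -2.
The maximum over the interval is 6, attained at u = -6.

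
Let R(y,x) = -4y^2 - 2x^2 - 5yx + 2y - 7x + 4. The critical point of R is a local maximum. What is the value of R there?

∂R/∂y = -8y - 5x + 2 = 0 and ∂R/∂x = -5y - 4x - 7 = 0, so (y, x) = (43/7, -66/7).
The Hessian has R_{yy} = -8, R_{xx} = -4, R_{yx} = -5, giving D = 7 > 0 with R_{yy} < 0, so the point is a local maximum.
R(43/7, -66/7) = 302/7.

302/7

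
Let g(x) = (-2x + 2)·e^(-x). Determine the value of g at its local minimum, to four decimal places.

-0.2707

Differentiating with the product rule gives g'(x) = (2x - 4)·e^(-x). Since e^(-x) > 0, the only critical point is x = 2.
g''(2) has the same sign as 2 > 0, so this is a local minimum.
g(2) = (-2)·e^(-2) ≈ -0.2707.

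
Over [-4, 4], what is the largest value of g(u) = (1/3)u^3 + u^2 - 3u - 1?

73/3

The derivative is u^2 + 2u - 3, which vanishes at u = -3 and u = 1.
Compare values at every candidate in [-4, 4]: g(-4) = 17/3; g(-3) = 8; g(1) = -8/3; g(4) = 73/3.
The maximum over the interval is 73/3, attained at u = 4.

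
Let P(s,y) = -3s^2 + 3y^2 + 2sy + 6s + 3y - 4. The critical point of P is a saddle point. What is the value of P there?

∂P/∂s = -6s + 2y + 6 = 0 and ∂P/∂y = 2s + 6y + 3 = 0, so (s, y) = (3/4, -3/4).
The Hessian has P_{ss} = -6, P_{yy} = 6, P_{sy} = 2, giving D = -40 < 0, so the point is a saddle point.
P(3/4, -3/4) = -23/8.

-23/8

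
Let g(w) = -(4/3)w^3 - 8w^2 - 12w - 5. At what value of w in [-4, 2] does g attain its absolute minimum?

2

Differentiating, g'(w) = -4w^2 - 16w - 12; which vanishes at w = -3 and w = -1.
Candidates: g(-4) = 1/3, g(-3) = -5, g(-1) = 1/3, g(2) = -215/3.
Hence the absolute minimum is -215/3 at w = 2.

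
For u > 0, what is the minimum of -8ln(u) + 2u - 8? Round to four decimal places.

-11.0904

f'(u) = -8/u + 2 = 0 gives u = 4.
f''(u) = 8/u², which is positive for u > 0, so this is a local minimum.
f(4) = -8·ln(4) + 8 - 8 ≈ -11.0904.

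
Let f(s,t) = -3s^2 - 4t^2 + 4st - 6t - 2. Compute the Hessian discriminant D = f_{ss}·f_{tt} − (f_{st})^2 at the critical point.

∂f/∂s = -6s + 4t = 0 and ∂f/∂t = 4s - 8t - 6 = 0, so (s, t) = (-3/4, -9/8).
The Hessian has f_{ss} = -6, f_{tt} = -8, f_{st} = 4, giving D = 32 > 0 with f_{ss} < 0, so the point is a local maximum.
D = (-6)·(-8) − (4)^2 = 32.

32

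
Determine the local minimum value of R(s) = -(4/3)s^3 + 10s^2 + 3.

R'(s) = -4s^2 + 20s = 0 at s = 0, 5.
Second-derivative test with R''(s) = -8s + 20: R''(0) = 20 > 0 ⇒ local minimum; R''(5) = -20 < 0 ⇒ local maximum.
The local minimum is R(0) = 3.

3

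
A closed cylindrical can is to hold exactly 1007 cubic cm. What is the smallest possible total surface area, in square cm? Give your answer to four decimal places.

556.1614

With radius r and height h, πr²h = 1007 so h = 1007/(πr²), and S(r) = 2πr² + 2πrh = 2πr² + 2·1007/r.
S'(r) = 4πr − 2·1007/r² = 0 ⇒ r³ = 1007/(2π), so r ≈ 5.4319 and h = 2r ≈ 10.8638.
S''(r) = 4π + 4·1007/r³ > 0, so this is the minimum; S ≈ 556.1614.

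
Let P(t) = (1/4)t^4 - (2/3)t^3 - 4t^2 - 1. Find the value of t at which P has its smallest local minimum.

4

P'(t) = t^3 - 2t^2 - 8t. Setting P'(t) = 0 gives t ∈ {-2, 0, 4}.
P''(t) = 3t^2 - 4t - 8. P''(-2) = 12 > 0 ⇒ local minimum; P''(0) = -8 < 0 ⇒ local maximum; P''(4) = 24 > 0 ⇒ local minimum.
The smallest local minimum is P(4) = -131/3.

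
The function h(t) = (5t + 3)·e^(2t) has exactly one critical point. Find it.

h'(t) = 5·e^(2t) + (5t + 3)·2·e^(2t) = (10t + 11)·e^(2t). Since e^(2t) > 0, the only critical point is t = -11/10.
h''(-11/10) has the same sign as 10 > 0, so this is a local minimum.
h(-11/10) = (-5/2)·e^(-11/5) ≈ -0.2770.

-11/10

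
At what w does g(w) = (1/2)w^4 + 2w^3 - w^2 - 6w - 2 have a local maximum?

Critical points: g'(w) = 2w^3 + 6w^2 - 2w - 6 vanishes at w = -3, -1, 1.
Second-derivative test with g''(w) = 6w^2 + 12w - 2: g''(-3) = 16 > 0 ⇒ local minimum; g''(-1) = -8 < 0 ⇒ local maximum; g''(1) = 16 > 0 ⇒ local minimum.
So the local maximum value is g(-1) = 3/2.

-1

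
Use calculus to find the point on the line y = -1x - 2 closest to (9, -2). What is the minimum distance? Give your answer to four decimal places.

Minimize D(x)^2 = (x - 9)^2 + (-x)^2.
d/dx[D^2] = 2(x - 9) + 2·(-1)·(-x) = 0 ⇒ x = 9/2.
Then y = -13/2 and the distance is √(81/2) ≈ 6.3640.

6.3640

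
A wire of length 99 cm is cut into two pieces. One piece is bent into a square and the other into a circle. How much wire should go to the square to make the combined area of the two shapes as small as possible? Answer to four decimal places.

55.4498

Let x be the length used for the square. Square side x/4; circle radius (99−x)/(2π).
A(x) = (x/4)² + π·((99−x)/(2π))² = x²/16 + (99−x)²/(4π) for 0 ≤ x ≤ 99. A'(x) = x/8 − (99−x)/(2π) = 0 gives x = 4·99/(π+4) ≈ 55.4498.
A'' = 1/8 + 1/(2π) > 0, so this gives the minimum combined area; x ≈ 55.4498 cm to the square.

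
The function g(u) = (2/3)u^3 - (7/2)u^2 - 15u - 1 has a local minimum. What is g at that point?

-481/6

g'(u) = 2u^2 - 7u - 15 = 0 at u = -3/2, 5.
Second-derivative test with g''(u) = 4u - 7: g''(-3/2) = -13 < 0 ⇒ local maximum; g''(5) = 13 > 0 ⇒ local minimum.
Thus g has its local minimum at u = 5, with value -481/6.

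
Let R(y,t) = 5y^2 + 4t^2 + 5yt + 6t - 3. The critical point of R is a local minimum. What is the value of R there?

∂R/∂y = 10y + 5t = 0 and ∂R/∂t = 5y + 8t + 6 = 0, so (y, t) = (6/11, -12/11).
The Hessian has R_{yy} = 10, R_{tt} = 8, R_{yt} = 5, giving D = 55 > 0 with R_{yy} > 0, so the point is a local minimum.
R(6/11, -12/11) = -69/11.

-69/11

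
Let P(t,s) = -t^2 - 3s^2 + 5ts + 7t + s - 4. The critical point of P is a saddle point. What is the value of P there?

-235/13

∂P/∂t = -2t + 5s + 7 = 0 and ∂P/∂s = 5t - 6s + 1 = 0, so (t, s) = (-47/13, -37/13).
The Hessian has P_{tt} = -2, P_{ss} = -6, P_{ts} = 5, giving D = -13 < 0, so the point is a saddle point.
P(-47/13, -37/13) = -235/13.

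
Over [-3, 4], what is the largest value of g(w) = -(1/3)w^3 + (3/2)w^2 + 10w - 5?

g'(w) = -w^2 + 3w + 10, whose only zero in [-3, 4] is w = -2.
Evaluating at the critical points and endpoints: g(-3) = -25/2; g(-2) = -49/3; g(4) = 113/3.
So the maximum is g(4) = 113/3.

113/3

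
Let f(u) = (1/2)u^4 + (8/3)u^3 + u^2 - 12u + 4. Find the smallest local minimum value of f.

f'(u) = 2u^3 + 8u^2 + 2u - 12 = 0 at u = -3, -2, 1.
f''(u) = 6u^2 + 16u + 2. f''(-3) = 8 > 0 ⇒ local minimum; f''(-2) = -6 < 0 ⇒ local maximum; f''(1) = 24 > 0 ⇒ local minimum.
So the smallest local minimum value is f(1) = -23/6.

-23/6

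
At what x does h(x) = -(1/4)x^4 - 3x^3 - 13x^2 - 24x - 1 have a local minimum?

-3

h'(x) = -x^3 - 9x^2 - 26x - 24 = 0 at x = -4, -3, -2.
Second-derivative test with h''(x) = -3x^2 - 18x - 26: h''(-4) = -2 < 0 ⇒ local maximum; h''(-3) = 1 > 0 ⇒ local minimum; h''(-2) = -2 < 0 ⇒ local maximum.
Thus h has its local minimum at x = -3, with value 59/4.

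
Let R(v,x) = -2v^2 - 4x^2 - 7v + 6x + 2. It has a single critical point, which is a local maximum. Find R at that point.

83/8

∂R/∂v = -4v - 7 = 0 and ∂R/∂x = -8x + 6 = 0, so (v, x) = (-7/4, 3/4).
The Hessian has R_{vv} = -4, R_{xx} = -8, R_{vx} = 0, giving D = 32 > 0 with R_{vv} < 0, so the point is a local maximum.
R(-7/4, 3/4) = 83/8.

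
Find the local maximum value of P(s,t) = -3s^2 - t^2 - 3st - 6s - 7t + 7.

∂P/∂s = -6s - 3t - 6 = 0 and ∂P/∂t = -3s - 2t - 7 = 0, so (s, t) = (3, -8).
The Hessian has P_{ss} = -6, P_{tt} = -2, P_{st} = -3, giving D = 3 > 0 with P_{ss} < 0, so the point is a local maximum.
P(3, -8) = 26.

26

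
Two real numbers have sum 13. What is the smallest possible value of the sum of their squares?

169/2

With a + b = 13, a^2 + b^2 = a^2 + (13 − a)^2.
The derivative 2a − 2(13 − a) = 4a − 26 vanishes at a = 13/2; second derivative 4 > 0, a minimum.
The minimum is 2·(13/2)^2 = 169/2.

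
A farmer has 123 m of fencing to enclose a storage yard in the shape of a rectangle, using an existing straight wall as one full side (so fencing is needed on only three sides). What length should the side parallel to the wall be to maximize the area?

123/2

Let the sides perpendicular to the wall have length x and the parallel side y, so 2x + y = 123 and the area is A = xy = x(123 − 2x).
A'(x) = 123 − 4x = 0 gives x = 123/4, and A''(x) = −4 < 0 confirms a maximum.
Then y = 123 − 2·123/4 = 123/2 and A = 15129/8.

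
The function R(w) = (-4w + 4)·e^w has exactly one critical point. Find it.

Differentiating with the product rule gives R'(w) = (-4w)·e^w. Since e^w > 0, the only critical point is w = 0.
R''(0) has the same sign as -4 < 0, so this is a local maximum.
R(0) = (4)·e^(0) ≈ 4.0000.

0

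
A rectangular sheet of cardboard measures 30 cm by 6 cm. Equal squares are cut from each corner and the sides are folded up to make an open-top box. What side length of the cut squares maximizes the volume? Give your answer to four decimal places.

With cut size x, the volume is V(x) = x(30 − 2x)(6 − 2x) for 0 < x < 3.
V'(x) = 12x^2 − 144x + 180. Setting V'(x) = 0 gives x ≈ 1.4174 (the root in (0, 3)).
V''(x) = 24x − 144 is negative there, so this is the maximum; V ≈ 121.8727.

1.4174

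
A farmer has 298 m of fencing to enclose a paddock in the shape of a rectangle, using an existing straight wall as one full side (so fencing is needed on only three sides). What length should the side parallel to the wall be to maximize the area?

Let the sides perpendicular to the wall have length x and the parallel side y, so 2x + y = 298 and the area is A = xy = x(298 − 2x).
A'(x) = 298 − 4x = 0 gives x = 149/2, and A''(x) = −4 < 0 confirms a maximum.
Then y = 298 − 2·149/2 = 149 and A = 22201/2.

149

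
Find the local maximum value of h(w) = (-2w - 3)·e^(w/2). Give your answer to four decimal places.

0.6951

h'(w) = (-2)·e^(w/2) + (-2w - 3)·(1/2)·e^(w/2) = (-w - 7/2)·e^(w/2). Since e^(w/2) > 0, the only critical point is w = -7/2.
h''(-7/2) has the same sign as -1 < 0, so this is a local maximum.
h(-7/2) = (4)·e^(-7/4) ≈ 0.6951.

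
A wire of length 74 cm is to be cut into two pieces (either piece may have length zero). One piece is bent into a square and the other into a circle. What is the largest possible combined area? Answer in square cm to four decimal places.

435.7662

Let x be the length used for the square. Square side x/4; circle radius (74−x)/(2π).
A(x) = (x/4)² + π·((74−x)/(2π))² = x²/16 + (74−x)²/(4π) for 0 ≤ x ≤ 74. A'(x) = x/8 − (74−x)/(2π) = 0 gives x = 4·74/(π+4) ≈ 41.4473.
A'' > 0, so the interior critical point is a minimum; the maximum is at an endpoint. A(0) = 435.7662 and A(74) = 342.2500, so the largest area is 435.7662.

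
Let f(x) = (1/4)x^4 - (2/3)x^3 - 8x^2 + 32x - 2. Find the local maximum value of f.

86/3

Critical points: f'(x) = x^3 - 2x^2 - 16x + 32 vanishes at x = -4, 2, 4.
f''(x) = 3x^2 - 4x - 16. f''(-4) = 48 > 0 ⇒ local minimum; f''(2) = -12 < 0 ⇒ local maximum; f''(4) = 16 > 0 ⇒ local minimum.
The local maximum is f(2) = 86/3.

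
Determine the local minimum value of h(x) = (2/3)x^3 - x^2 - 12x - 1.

h'(x) = 2x^2 - 2x - 12 = 0 at x = -2, 3.
Since h''(x) = 4x - 2, we get h''(-2) = -10 < 0 ⇒ local maximum; h''(3) = 10 > 0 ⇒ local minimum.
So the local minimum value is h(3) = -28.

-28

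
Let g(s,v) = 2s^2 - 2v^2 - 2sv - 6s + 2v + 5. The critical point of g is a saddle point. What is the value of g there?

3/5

∂g/∂s = 4s - 2v - 6 = 0 and ∂g/∂v = -2s - 4v + 2 = 0, so (s, v) = (7/5, -1/5).
The Hessian has g_{ss} = 4, g_{vv} = -4, g_{sv} = -2, giving D = -20 < 0, so the point is a saddle point.
g(7/5, -1/5) = 3/5.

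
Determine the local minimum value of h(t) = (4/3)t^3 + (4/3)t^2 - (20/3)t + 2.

-2

Critical points: h'(t) = 4t^2 + (8/3)t - 20/3 vanishes at t = -5/3, 1.
Since h''(t) = 8t + 8/3, we get h''(-5/3) = -32/3 < 0 ⇒ local maximum; h''(1) = 32/3 > 0 ⇒ local minimum.
So the local minimum value is h(1) = -2.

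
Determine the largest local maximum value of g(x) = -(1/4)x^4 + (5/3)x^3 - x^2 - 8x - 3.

25/12

g'(x) = -x^3 + 5x^2 - 2x - 8. Setting g'(x) = 0 gives x ∈ {-1, 2, 4}.
Second-derivative test with g''(x) = -3x^2 + 10x - 2: g''(-1) = -15 < 0 ⇒ local maximum; g''(2) = 6 > 0 ⇒ local minimum; g''(4) = -10 < 0 ⇒ local maximum.
The largest local maximum is g(-1) = 25/12.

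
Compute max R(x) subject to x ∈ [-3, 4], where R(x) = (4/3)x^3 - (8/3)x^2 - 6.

R'(x) = 4x^2 - (16/3)x, which vanishes at x = 0 and x = 4/3.
Evaluating at the critical points and endpoints: R(-3) = -66,  R(0) = -6,  R(4/3) = -614/81,  R(4) = 110/3.
Hence the absolute maximum is 110/3 at x = 4.

110/3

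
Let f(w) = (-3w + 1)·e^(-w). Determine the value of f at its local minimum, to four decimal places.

Differentiating with the product rule gives f'(w) = (3w - 4)·e^(-w). Since e^(-w) > 0, the only critical point is w = 4/3.
f''(4/3) has the same sign as 3 > 0, so this is a local minimum.
f(4/3) = (-3)·e^(-4/3) ≈ -0.7908.

-0.7908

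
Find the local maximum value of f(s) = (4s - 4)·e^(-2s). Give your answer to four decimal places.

Differentiating with the product rule gives f'(s) = (-8s + 12)·e^(-2s). Since e^(-2s) > 0, the only critical point is s = 3/2.
f''(3/2) has the same sign as -8 < 0, so this is a local maximum.
f(3/2) = (2)·e^(-3) ≈ 0.0996.

0.0996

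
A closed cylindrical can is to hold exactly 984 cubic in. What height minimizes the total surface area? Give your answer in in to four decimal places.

With radius r and height h, πr²h = 984 so h = 984/(πr²), and S(r) = 2πr² + 2πrh = 2πr² + 2·984/r.
S'(r) = 4πr − 2·984/r² = 0 ⇒ r³ = 984/(2π), so r ≈ 5.3902 and h = 2r ≈ 10.7804.
S''(r) = 4π + 4·984/r³ > 0, so this is the minimum; S ≈ 547.6603.

10.7804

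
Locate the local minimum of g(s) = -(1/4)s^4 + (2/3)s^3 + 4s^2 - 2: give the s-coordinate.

0

Critical points: g'(s) = -s^3 + 2s^2 + 8s vanishes at s = -2, 0, 4.
g''(s) = -3s^2 + 4s + 8. g''(-2) = -12 < 0 ⇒ local maximum; g''(0) = 8 > 0 ⇒ local minimum; g''(4) = -24 < 0 ⇒ local maximum.
Thus g has its local minimum at s = 0, with value -2.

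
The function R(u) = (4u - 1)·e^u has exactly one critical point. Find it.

R'(u) = 4·e^u + (4u - 1)·1·e^u = (4u + 3)·e^u. Since e^u > 0, the only critical point is u = -3/4.
R''(-3/4) has the same sign as 4 > 0, so this is a local minimum.
R(-3/4) = (-4)·e^(-3/4) ≈ -1.8895.

-3/4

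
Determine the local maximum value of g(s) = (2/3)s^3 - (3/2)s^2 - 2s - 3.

-59/24

Critical points: g'(s) = 2s^2 - 3s - 2 vanishes at s = -1/2, 2.
Second-derivative test with g''(s) = 4s - 3: g''(-1/2) = -5 < 0 ⇒ local maximum; g''(2) = 5 > 0 ⇒ local minimum.
The local maximum is g(-1/2) = -59/24.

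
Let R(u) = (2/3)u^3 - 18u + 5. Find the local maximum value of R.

R'(u) = 2u^2 - 18. Setting R'(u) = 0 gives u ∈ {-3, 3}.
Second-derivative test with R''(u) = 4u: R''(-3) = -12 < 0 ⇒ local maximum; R''(3) = 12 > 0 ⇒ local minimum.
The local maximum is R(-3) = 41.

41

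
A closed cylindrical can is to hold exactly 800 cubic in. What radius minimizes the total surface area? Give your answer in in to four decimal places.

With radius r and height h, πr²h = 800 so h = 800/(πr²), and S(r) = 2πr² + 2πrh = 2πr² + 2·800/r.
S'(r) = 4πr − 2·800/r² = 0 ⇒ r³ = 800/(2π), so r ≈ 5.0308 and h = 2r ≈ 10.0616.
S''(r) = 4π + 4·800/r³ > 0, so this is the minimum; S ≈ 477.0617.

5.0308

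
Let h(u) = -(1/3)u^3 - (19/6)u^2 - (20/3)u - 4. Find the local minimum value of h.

-49/6

Critical points: h'(u) = -u^2 - (19/3)u - 20/3 vanishes at u = -5, -4/3.
Second-derivative test with h''(u) = -2u - 19/3: h''(-5) = 11/3 > 0 ⇒ local minimum; h''(-4/3) = -11/3 < 0 ⇒ local maximum.
The local minimum is h(-5) = -49/6.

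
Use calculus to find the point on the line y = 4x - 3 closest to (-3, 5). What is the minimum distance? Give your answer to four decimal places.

4.8507

Minimize D(x)^2 = (x + 3)^2 + (4x - 8)^2.
d/dx[D^2] = 2(x + 3) + 2·4·(4x - 8) = 0 ⇒ x = 29/17.
Then y = 65/17 and the distance is √(400/17) ≈ 4.8507.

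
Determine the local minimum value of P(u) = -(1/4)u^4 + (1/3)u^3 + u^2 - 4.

P'(u) = -u^3 + u^2 + 2u = 0 at u = -1, 0, 2.
Second-derivative test with P''(u) = -3u^2 + 2u + 2: P''(-1) = -3 < 0 ⇒ local maximum; P''(0) = 2 > 0 ⇒ local minimum; P''(2) = -6 < 0 ⇒ local maximum.
The local minimum is P(0) = -4.

-4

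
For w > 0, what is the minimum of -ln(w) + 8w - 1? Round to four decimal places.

g'(w) = -1/w + 8 = 0 gives w = 1/8.
g''(w) = 1/w², which is positive for w > 0, so this is a local minimum.
g(1/8) = -1·ln(1/8) + 1 - 1 ≈ 2.0794.

2.0794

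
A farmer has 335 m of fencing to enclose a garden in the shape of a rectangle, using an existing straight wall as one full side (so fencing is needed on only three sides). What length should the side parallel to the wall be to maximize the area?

335/2

Let the sides perpendicular to the wall have length x and the parallel side y, so 2x + y = 335 and the area is A = xy = x(335 − 2x).
A'(x) = 335 − 4x = 0 gives x = 335/4, and A''(x) = −4 < 0 confirms a maximum.
Then y = 335 − 2·335/4 = 335/2 and A = 112225/8.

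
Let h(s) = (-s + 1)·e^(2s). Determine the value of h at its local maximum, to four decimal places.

By the product rule, h'(s) = (-2s + 1)·e^(2s). Since e^(2s) > 0, the only critical point is s = 1/2.
h''(1/2) has the same sign as -2 < 0, so this is a local maximum.
h(1/2) = (1/2)·e^(1) ≈ 1.3591.

1.3591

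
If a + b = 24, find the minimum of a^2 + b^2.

288

With a + b = 24, a^2 + b^2 = a^2 + (24 − a)^2.
The derivative 2a − 2(24 − a) = 4a − 48 vanishes at a = 12; second derivative 4 > 0, a minimum.
The minimum is 2·(12)^2 = 288.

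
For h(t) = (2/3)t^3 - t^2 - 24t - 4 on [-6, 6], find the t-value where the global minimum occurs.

Differentiating, h'(t) = 2t^2 - 2t - 24; which vanishes at t = -3 and t = 4.
Compare values at every candidate in [-6, 6]: h(-6) = -40,  h(-3) = 41,  h(4) = -220/3,  h(6) = -40.
The minimum over the interval is -220/3, attained at t = 4.

4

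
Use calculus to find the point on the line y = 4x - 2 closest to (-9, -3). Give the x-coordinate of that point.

Minimize D(x)^2 = (x + 9)^2 + (4x + 1)^2.
d/dx[D^2] = 2(x + 9) + 2·4·(4x + 1) = 0 ⇒ x = -13/17.
Then y = -86/17 and the distance is √(1225/17) ≈ 8.4887.

-13/17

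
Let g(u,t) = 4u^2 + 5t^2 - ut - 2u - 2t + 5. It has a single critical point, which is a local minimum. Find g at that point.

∂g/∂u = 8u - t - 2 = 0 and ∂g/∂t = -u + 10t - 2 = 0, so (u, t) = (22/79, 18/79).
The Hessian has g_{uu} = 8, g_{tt} = 10, g_{ut} = -1, giving D = 79 > 0 with g_{uu} > 0, so the point is a local minimum.
g(22/79, 18/79) = 355/79.

355/79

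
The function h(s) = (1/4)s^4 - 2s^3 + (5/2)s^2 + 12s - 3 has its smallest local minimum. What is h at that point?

h'(s) = s^3 - 6s^2 + 5s + 12 = 0 at s = -1, 3, 4.
Since h''(s) = 3s^2 - 12s + 5, we get h''(-1) = 20 > 0 ⇒ local minimum; h''(3) = -4 < 0 ⇒ local maximum; h''(4) = 5 > 0 ⇒ local minimum.
So the smallest local minimum value is h(-1) = -41/4.

-41/4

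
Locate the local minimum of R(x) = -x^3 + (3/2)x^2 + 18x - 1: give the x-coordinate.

R'(x) = -3x^2 + 3x + 18. Setting R'(x) = 0 gives x ∈ {-2, 3}.
Since R''(x) = -6x + 3, we get R''(-2) = 15 > 0 ⇒ local minimum; R''(3) = -15 < 0 ⇒ local maximum.
Thus R has its local minimum at x = -2, with value -23.

-2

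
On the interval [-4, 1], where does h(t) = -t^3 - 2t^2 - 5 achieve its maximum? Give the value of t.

-4

The derivative is -3t^2 - 4t, which vanishes at t = -4/3 and t = 0.
Compare values at every candidate in [-4, 1]: h(-4) = 27; h(-4/3) = -167/27; h(0) = -5; h(1) = -8.
So the maximum is h(-4) = 27.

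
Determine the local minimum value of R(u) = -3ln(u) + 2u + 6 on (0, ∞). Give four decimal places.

7.7836

R'(u) = -3/u + 2 = 0 gives u = 3/2.
R''(u) = 3/u², which is positive for u > 0, so this is a local minimum.
R(3/2) = -3·ln(3/2) + 3 + 6 ≈ 7.7836.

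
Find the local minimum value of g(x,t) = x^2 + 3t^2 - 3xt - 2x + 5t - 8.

-31/3

∂g/∂x = 2x - 3t - 2 = 0 and ∂g/∂t = -3x + 6t + 5 = 0, so (x, t) = (-1, -4/3).
The Hessian has g_{xx} = 2, g_{tt} = 6, g_{xt} = -3, giving D = 3 > 0 with g_{xx} > 0, so the point is a local minimum.
g(-1, -4/3) = -31/3.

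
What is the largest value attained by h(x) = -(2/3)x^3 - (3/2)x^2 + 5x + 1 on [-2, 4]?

23/6

The derivative is -2x^2 - 3x + 5, whose only zero in [-2, 4] is x = 1.
Candidates: h(-2) = -29/3,  h(1) = 23/6,  h(4) = -137/3.
The maximum over the interval is 23/6, attained at x = 1.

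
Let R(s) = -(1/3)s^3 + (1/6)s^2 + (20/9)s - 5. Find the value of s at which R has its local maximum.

5/3

R'(s) = -s^2 + (1/3)s + 20/9. Setting R'(s) = 0 gives s ∈ {-4/3, 5/3}.
Second-derivative test with R''(s) = -2s + 1/3: R''(-4/3) = 3 > 0 ⇒ local minimum; R''(5/3) = -3 < 0 ⇒ local maximum.
Thus R has its local maximum at s = 5/3, with value -385/162.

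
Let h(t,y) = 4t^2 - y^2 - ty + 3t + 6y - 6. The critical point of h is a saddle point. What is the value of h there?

3

∂h/∂t = 8t - y + 3 = 0 and ∂h/∂y = -t - 2y + 6 = 0, so (t, y) = (0, 3).
The Hessian has h_{tt} = 8, h_{yy} = -2, h_{ty} = -1, giving D = -17 < 0, so the point is a saddle point.
h(0, 3) = 3.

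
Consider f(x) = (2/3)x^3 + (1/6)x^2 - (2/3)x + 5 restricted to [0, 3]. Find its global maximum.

45/2

Differentiating, f'(x) = 2x^2 + (1/3)x - 2/3; whose only zero in [0, 3] is x = 1/2.
Compare values at every candidate in [0, 3]: f(0) = 5, f(1/2) = 115/24, f(3) = 45/2.
So the maximum is f(3) = 45/2.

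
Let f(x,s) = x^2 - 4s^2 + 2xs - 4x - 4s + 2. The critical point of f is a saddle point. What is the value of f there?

-2

∂f/∂x = 2x + 2s - 4 = 0 and ∂f/∂s = 2x - 8s - 4 = 0, so (x, s) = (2, 0).
The Hessian has f_{xx} = 2, f_{ss} = -8, f_{xs} = 2, giving D = -20 < 0, so the point is a saddle point.
f(2, 0) = -2.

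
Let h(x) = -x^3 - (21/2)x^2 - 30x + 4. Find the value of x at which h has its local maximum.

h'(x) = -3x^2 - 21x - 30 = 0 at x = -5, -2.
Second-derivative test with h''(x) = -6x - 21: h''(-5) = 9 > 0 ⇒ local minimum; h''(-2) = -9 < 0 ⇒ local maximum.
So the local maximum value is h(-2) = 30.

-2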